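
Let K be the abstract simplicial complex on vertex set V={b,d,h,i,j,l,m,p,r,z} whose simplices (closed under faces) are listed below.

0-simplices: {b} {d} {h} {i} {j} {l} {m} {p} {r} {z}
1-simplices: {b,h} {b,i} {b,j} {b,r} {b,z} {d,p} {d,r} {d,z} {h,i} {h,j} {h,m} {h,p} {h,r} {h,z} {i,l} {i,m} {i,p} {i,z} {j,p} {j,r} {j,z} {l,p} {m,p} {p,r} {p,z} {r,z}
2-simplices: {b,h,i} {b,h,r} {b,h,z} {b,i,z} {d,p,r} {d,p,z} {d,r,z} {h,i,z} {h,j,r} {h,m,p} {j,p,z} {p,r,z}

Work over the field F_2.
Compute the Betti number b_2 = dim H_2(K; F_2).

n_0=10 n_1=26 n_2=12  [Z2]
∂1: piv[bh,bi,bj,br,bz,dp,dr,hm,il] rk=9  ker:dz,hi,hj,hp,hr,hz,im,ip,iz,jp,jr,jz,lp,mp,pr,pz,rz
∂2: piv[bhi,bhr,bhz,biz,dpr,dpz,drz,hjr,hmp,jpz] rk=10  ker:hiz,prz
b_2=(12−10)−0=2

b_2=2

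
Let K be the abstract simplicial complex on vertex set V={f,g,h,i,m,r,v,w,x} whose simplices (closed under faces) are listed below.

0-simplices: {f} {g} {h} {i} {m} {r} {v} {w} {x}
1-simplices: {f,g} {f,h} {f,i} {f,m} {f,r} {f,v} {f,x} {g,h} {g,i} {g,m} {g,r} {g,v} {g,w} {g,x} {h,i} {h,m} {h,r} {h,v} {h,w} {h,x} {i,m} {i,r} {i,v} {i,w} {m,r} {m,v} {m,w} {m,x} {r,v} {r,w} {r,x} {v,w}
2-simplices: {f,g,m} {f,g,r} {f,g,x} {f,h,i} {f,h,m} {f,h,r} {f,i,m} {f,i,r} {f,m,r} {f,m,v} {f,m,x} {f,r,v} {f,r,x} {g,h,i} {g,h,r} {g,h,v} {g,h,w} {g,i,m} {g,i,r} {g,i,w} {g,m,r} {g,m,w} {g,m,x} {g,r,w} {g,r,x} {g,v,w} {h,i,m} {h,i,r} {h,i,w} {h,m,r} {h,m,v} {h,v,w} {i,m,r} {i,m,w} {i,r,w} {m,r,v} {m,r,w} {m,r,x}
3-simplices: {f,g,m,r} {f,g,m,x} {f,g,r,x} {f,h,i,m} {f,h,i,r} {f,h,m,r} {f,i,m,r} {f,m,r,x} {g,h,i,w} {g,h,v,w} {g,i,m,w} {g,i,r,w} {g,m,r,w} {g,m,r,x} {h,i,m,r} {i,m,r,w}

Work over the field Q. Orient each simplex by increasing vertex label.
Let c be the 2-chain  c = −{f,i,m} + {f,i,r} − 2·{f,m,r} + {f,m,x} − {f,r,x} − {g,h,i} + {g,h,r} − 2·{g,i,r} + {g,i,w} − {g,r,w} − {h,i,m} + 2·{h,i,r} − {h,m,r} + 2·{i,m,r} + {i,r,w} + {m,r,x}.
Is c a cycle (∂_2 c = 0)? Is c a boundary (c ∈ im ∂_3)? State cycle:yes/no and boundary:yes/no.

n_0=9 n_1=32 n_2=38 n_3=16  [Q]
∂1: piv[fg,fh,fi,fm,fr,fv,fx,gw] rk=8  ker:gh,gi,gm,gr,gv,gx,hi,hm,hr,hv,hw,hx,im,ir,iv,iw,mr,mv,mw,mx,rv,rw,rx,vw
∂2: piv[fgm,fgr,fgx,fhi,fhm,fhr,fim,fir,fmr,fmv,fmx,frv,frx,ghi,ghr,ghv,ghw,giw,gmw,grw,gvw,hmv] rk=22  ker:gim,gir,gmr,gmx,grx,him,hir,hiw,hmr,hvw,imr,imw,irw,mrv,mrw,mrx
∂3: piv[fgmr,fgmx,fgrx,fhim,fhir,fhmr,fimr,fmrx,ghiw,ghvw,gimw,girw,gmrw,imrw] rk=14  ker:gmrx,himr
∂2c = 0
c vs im∂3: residual ≠ 0 ⇒ not boundary

cycle:yes boundary:no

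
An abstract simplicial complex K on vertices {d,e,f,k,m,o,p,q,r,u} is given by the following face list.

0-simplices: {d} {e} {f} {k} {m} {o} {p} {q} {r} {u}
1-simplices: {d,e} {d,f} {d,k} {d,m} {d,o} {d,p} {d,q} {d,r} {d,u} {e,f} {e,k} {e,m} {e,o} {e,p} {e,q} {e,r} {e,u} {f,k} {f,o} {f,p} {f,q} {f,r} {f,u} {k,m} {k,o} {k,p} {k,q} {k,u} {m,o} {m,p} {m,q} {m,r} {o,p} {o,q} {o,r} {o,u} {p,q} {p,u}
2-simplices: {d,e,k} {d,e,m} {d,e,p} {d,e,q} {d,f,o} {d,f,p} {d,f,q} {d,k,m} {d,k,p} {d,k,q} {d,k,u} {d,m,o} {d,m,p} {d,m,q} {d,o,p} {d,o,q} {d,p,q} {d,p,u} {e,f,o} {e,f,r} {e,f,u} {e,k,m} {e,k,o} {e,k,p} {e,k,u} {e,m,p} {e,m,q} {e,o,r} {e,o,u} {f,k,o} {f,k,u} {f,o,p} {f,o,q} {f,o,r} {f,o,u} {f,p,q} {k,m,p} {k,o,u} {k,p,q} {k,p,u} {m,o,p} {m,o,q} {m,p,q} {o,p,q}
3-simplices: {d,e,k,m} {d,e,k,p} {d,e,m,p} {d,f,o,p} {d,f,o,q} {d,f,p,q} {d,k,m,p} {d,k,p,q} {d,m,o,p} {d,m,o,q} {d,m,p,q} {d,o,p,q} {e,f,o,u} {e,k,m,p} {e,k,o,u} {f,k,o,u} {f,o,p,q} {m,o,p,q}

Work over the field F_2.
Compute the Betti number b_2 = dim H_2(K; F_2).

b_2=3

n_0=10 n_1=38 n_2=44 n_3=18  [Z2]
∂1: piv[de,df,dk,dm,do,dp,dq,dr,du] rk=9  ker:ef,ek,em,eo,ep,eq,er,eu,fk,fo,fp,fq,fr,fu,km,ko,kp,kq,ku,mo,mp,mq,mr,op,oq,or,ou,pq,pu
∂2: piv[dek,dem,dep,deq,dfo,dfp,dfq,dkm,dkp,dkq,dku,dmo,dmp,dmq,dop,doq,dpq,dpu,efo,efr,efu,eko,eku,eor,eou,fko] rk=26  ker:ekm,ekp,emp,emq,fku,fop,foq,for,fou,fpq,kmp,kou,kpq,kpu,mop,moq,mpq,opq
∂3: piv[dekm,dekp,demp,dfop,dfoq,dfpq,dkmp,dkpq,dmop,dmoq,dmpq,dopq,efou,ekou,fkou] rk=15  ker:ekmp,fopq,mopq
b_2=(44−26)−15=3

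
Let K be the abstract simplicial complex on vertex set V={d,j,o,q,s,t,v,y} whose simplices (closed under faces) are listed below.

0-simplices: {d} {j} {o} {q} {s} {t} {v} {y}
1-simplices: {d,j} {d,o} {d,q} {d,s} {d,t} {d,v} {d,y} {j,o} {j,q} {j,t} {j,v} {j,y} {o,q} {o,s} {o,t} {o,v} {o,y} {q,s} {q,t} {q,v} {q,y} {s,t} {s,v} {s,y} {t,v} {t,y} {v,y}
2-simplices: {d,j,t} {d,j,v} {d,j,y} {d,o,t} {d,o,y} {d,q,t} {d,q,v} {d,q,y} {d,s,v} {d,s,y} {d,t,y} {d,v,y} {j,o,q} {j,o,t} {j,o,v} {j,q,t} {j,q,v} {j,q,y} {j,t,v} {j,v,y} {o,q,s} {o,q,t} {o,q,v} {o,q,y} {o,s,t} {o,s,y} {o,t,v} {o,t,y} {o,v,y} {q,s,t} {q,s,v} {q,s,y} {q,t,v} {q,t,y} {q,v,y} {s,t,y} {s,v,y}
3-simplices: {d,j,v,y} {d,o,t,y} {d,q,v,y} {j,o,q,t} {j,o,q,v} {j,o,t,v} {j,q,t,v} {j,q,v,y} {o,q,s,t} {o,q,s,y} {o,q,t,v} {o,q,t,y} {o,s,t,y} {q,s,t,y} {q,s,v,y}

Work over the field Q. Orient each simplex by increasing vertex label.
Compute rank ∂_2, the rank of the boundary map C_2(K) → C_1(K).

n_0=8 n_1=27 n_2=37 n_3=15  [Q]
∂1: piv[dj,do,dq,ds,dt,dv,dy] rk=7  ker:jo,jq,jt,jv,jy,oq,os,ot,ov,oy,qs,qt,qv,qy,st,sv,sy,tv,ty,vy
∂2: piv[djt,djv,djy,dot,doy,dqt,dqv,dqy,dsv,dsy,dty,dvy,joq,jot,jov,jqt,jtv,oqs,ost,osy] rk=20  ker:jqv,jqy,jvy,oqt,oqv,oqy,otv,oty,ovy,qst,qsv,qsy,qtv,qty,qvy,sty,svy
∂3: piv[djvy,doty,dqvy,joqt,joqv,jotv,jqtv,jqvy,oqst,oqsy,oqty,osty,qsvy] rk=13  ker:oqtv,qsty
rk∂_2=20

rank∂_2=20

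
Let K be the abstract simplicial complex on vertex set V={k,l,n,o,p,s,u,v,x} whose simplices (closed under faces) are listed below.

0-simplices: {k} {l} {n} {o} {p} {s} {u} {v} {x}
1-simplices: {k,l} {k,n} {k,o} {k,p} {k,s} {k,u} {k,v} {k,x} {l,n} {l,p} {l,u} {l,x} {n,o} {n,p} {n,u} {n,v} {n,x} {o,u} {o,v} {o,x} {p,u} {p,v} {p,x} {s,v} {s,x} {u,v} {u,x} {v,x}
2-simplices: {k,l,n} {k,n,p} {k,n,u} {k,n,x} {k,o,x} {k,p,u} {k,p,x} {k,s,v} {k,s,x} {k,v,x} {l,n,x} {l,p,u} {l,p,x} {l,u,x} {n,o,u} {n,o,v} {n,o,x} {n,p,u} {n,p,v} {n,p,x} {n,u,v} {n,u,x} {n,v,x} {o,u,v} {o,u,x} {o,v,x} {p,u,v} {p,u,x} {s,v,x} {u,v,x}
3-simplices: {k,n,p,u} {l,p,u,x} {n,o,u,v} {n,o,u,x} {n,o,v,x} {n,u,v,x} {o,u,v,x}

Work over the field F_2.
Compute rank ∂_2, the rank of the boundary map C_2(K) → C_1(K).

n_0=9 n_1=28 n_2=30 n_3=7  [Z2]
∂1: piv[kl,kn,ko,kp,ks,ku,kv,kx] rk=8  ker:ln,lp,lu,lx,no,np,nu,nv,nx,ou,ov,ox,pu,pv,px,sv,sx,uv,ux,vx
∂2: piv[kln,knp,knu,knx,kox,kpu,kpx,ksv,ksx,kvx,lnx,lpu,lpx,lux,nou,nov,nox,npv,nuv,nvx] rk=20  ker:npu,npx,nux,ouv,oux,ovx,puv,pux,svx,uvx
∂3: piv[knpu,lpux,nouv,noux,novx,nuvx] rk=6  ker:ouvx
rk∂_2=20

rank∂_2=20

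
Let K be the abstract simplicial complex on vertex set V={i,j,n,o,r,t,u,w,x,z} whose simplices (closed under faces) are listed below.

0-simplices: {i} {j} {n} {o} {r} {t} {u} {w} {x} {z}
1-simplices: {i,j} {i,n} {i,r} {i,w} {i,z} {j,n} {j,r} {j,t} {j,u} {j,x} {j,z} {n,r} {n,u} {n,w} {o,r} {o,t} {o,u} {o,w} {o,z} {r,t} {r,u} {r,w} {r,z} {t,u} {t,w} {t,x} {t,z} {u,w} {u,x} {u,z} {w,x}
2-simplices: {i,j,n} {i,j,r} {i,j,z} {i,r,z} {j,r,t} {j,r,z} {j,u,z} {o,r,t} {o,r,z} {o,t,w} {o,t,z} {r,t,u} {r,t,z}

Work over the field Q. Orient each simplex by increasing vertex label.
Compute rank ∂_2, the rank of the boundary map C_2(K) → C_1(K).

n_0=10 n_1=31 n_2=13  [Q]
∂1: piv[ij,in,ir,iw,iz,jt,ju,jx,or] rk=9  ker:jn,jr,jz,nr,nu,nw,ot,ou,ow,oz,rt,ru,rw,rz,tu,tw,tx,tz,uw,ux,uz,wx
∂2: piv[ijn,ijr,ijz,irz,jrt,juz,ort,orz,otw,otz,rtu] rk=11  ker:jrz,rtz
rk∂_2=11

rank∂_2=11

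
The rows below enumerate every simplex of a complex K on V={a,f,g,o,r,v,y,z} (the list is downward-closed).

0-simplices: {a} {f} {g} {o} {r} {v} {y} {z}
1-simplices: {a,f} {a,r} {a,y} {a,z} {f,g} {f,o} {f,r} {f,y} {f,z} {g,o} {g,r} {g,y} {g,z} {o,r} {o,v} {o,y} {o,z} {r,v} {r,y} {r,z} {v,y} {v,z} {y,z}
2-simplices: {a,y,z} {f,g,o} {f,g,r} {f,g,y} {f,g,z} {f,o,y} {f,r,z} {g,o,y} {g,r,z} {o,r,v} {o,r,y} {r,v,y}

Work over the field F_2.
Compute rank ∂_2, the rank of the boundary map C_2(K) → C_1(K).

rank∂_2=10

n_0=8 n_1=23 n_2=12  [Z2]
∂1: piv[af,ar,ay,az,fg,fo,ov] rk=7  ker:fr,fy,fz,go,gr,gy,gz,or,oy,oz,rv,ry,rz,vy,vz,yz
∂2: piv[ayz,fgo,fgr,fgy,fgz,foy,frz,orv,ory,rvy] rk=10  ker:goy,grz
rk∂_2=10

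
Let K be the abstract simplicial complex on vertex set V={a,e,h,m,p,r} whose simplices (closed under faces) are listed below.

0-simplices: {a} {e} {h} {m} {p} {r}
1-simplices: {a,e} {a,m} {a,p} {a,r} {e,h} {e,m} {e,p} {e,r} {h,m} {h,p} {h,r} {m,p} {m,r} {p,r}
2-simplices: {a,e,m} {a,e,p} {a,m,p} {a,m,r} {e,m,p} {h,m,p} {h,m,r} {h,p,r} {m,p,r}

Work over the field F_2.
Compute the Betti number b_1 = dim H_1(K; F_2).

n_0=6 n_1=14 n_2=9  [Z2]
∂1: piv[ae,am,ap,ar,eh] rk=5  ker:em,ep,er,hm,hp,hr,mp,mr,pr
∂2: piv[aem,aep,amp,amr,hmp,hmr,hpr] rk=7  ker:emp,mpr
b_1=(14−5)−7=2

b_1=2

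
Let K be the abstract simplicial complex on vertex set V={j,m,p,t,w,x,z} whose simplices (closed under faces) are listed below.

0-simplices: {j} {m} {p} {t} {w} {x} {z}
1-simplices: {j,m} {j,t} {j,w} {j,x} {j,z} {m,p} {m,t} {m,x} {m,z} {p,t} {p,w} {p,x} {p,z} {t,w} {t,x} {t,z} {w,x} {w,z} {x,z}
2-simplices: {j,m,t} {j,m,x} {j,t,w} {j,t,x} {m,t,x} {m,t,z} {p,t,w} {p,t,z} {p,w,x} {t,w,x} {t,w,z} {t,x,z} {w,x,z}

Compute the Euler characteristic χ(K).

n_0=7 n_1=19 n_2=13
χ=+7−19+13=1

χ(K)=1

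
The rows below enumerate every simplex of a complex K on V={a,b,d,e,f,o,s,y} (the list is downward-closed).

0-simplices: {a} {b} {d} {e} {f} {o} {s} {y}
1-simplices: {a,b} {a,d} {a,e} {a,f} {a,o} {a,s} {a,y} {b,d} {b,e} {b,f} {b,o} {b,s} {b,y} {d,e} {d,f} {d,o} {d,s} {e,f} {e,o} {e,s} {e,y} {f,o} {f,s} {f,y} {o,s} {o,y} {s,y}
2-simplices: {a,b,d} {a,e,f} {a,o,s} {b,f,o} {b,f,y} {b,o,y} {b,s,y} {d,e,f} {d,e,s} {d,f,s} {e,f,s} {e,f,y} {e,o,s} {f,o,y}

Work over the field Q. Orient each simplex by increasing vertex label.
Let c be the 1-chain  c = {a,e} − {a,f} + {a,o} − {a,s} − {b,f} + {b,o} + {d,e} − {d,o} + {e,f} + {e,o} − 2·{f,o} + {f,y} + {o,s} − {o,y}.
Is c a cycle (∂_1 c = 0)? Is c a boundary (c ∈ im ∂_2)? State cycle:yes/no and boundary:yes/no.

cycle:yes boundary:no

n_0=8 n_1=27 n_2=14  [Q]
∂1: piv[ab,ad,ae,af,ao,as,ay] rk=7  ker:bd,be,bf,bo,bs,by,de,df,do,ds,ef,eo,es,ey,fo,fs,fy,os,oy,sy
∂2: piv[abd,aef,aos,bfo,bfy,boy,bsy,def,des,dfs,efy,eos] rk=12  ker:efs,foy
∂1c = 0
c vs im∂2: residual ≠ 0 ⇒ not boundary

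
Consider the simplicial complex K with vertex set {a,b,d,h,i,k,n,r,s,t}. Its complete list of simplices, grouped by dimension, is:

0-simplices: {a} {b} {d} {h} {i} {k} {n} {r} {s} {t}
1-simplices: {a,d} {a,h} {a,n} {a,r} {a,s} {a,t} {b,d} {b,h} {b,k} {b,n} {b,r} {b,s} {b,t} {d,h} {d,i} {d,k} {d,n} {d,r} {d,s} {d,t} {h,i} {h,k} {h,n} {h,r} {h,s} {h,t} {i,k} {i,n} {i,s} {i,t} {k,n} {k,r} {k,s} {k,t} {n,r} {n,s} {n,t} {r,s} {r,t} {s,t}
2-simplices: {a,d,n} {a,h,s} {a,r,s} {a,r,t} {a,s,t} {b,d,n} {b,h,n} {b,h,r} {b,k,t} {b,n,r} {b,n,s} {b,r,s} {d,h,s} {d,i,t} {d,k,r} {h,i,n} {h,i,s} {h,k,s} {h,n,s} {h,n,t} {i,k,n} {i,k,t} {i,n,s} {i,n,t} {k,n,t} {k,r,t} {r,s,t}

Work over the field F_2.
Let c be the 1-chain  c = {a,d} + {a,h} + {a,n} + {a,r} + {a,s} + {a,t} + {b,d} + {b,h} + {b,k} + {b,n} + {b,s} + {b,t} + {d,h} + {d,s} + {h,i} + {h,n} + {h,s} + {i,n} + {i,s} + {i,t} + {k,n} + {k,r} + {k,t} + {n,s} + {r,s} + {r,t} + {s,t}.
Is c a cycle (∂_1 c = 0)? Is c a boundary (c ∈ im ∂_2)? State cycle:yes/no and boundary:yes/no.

cycle:yes boundary:yes

n_0=10 n_1=40 n_2=27  [Z2]
∂1: piv[ad,ah,an,ar,as,at,bd,bk,di] rk=9  ker:bh,bn,br,bs,bt,dh,dk,dn,dr,ds,dt,hi,hk,hn,hr,hs,ht,ik,in,is,it,kn,kr,ks,kt,nr,ns,nt,rs,rt,st
∂2: piv[adn,ahs,ars,art,ast,bdn,bhn,bhr,bkt,bnr,bns,brs,dhs,dit,dkr,hin,his,hks,hns,hnt,ikn,ikt,int,krt] rk=24  ker:ins,knt,rst
∂1c = 0
c vs im∂2: reduces to 0 ⇒ boundary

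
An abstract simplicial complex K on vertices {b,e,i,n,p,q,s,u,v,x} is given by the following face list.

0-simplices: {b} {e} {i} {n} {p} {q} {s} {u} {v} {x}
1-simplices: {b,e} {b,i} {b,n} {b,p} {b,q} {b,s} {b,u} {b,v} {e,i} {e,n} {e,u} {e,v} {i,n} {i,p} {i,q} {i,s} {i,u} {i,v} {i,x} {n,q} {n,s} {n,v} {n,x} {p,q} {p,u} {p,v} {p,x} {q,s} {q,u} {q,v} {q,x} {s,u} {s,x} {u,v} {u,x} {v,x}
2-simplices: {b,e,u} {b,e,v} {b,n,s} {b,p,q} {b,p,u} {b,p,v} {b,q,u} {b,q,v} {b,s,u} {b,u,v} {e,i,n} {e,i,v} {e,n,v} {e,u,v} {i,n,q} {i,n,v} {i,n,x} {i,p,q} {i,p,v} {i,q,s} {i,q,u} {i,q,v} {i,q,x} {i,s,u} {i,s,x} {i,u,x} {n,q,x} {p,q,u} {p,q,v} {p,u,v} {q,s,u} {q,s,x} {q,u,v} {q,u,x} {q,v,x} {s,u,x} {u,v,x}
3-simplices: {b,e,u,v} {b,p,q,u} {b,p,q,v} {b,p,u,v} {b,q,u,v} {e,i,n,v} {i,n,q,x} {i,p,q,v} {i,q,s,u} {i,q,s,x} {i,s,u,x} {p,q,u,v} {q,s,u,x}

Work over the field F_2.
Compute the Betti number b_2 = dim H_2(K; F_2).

n_0=10 n_1=36 n_2=37 n_3=13  [Z2]
∂1: piv[be,bi,bn,bp,bq,bs,bu,bv,ix] rk=9  ker:ei,en,eu,ev,in,ip,iq,is,iu,iv,nq,ns,nv,nx,pq,pu,pv,px,qs,qu,qv,qx,su,sx,uv,ux,vx
∂2: piv[beu,bev,bns,bpq,bpu,bpv,bqu,bqv,bsu,buv,ein,eiv,env,inq,inx,ipq,ipv,iqs,iqu,iqx,isu,isx,iux,qvx] rk=24  ker:euv,inv,iqv,nqx,pqu,pqv,puv,qsu,qsx,quv,qux,sux,uvx
∂3: piv[beuv,bpqu,bpqv,bpuv,bquv,einv,inqx,ipqv,iqsu,iqsx,isux,qsux] rk=12  ker:pquv
b_2=(37−24)−12=1

b_2=1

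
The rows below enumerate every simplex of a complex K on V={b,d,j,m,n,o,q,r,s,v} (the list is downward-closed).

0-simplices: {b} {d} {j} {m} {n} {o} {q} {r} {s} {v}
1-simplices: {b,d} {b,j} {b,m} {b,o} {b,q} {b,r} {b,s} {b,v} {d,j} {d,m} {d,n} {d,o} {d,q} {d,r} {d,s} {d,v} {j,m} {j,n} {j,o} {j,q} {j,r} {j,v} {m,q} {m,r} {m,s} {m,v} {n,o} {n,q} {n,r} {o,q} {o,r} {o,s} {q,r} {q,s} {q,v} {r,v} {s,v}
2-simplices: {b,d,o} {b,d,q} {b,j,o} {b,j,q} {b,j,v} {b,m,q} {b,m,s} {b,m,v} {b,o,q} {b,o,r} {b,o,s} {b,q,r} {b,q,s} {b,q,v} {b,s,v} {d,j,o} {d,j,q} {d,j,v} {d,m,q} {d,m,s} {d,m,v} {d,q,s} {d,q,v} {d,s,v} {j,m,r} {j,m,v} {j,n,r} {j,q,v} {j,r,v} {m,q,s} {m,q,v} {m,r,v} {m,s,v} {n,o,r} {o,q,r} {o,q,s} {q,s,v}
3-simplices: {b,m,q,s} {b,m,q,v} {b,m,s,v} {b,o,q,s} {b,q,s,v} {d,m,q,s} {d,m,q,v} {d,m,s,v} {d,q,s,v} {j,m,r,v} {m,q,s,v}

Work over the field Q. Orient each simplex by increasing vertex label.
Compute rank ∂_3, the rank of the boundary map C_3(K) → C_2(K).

rank∂_3=9

n_0=10 n_1=37 n_2=37 n_3=11  [Q]
∂1: piv[bd,bj,bm,bo,bq,br,bs,bv,dn] rk=9  ker:dj,dm,do,dq,dr,ds,dv,jm,jn,jo,jq,jr,jv,mq,mr,ms,mv,no,nq,nr,oq,or,os,qr,qs,qv,rv,sv
∂2: piv[bdo,bdq,bjo,bjq,bjv,bmq,bms,bmv,boq,bor,bos,bqr,bqs,bqv,bsv,djo,djv,dmq,dms,jmr,jmv,jnr,jrv,nor] rk=24  ker:djq,dmv,dqs,dqv,dsv,jqv,mqs,mqv,mrv,msv,oqr,oqs,qsv
∂3: piv[bmqs,bmqv,bmsv,boqs,bqsv,dmqs,dmqv,dmsv,jmrv] rk=9  ker:dqsv,mqsv
rk∂_3=9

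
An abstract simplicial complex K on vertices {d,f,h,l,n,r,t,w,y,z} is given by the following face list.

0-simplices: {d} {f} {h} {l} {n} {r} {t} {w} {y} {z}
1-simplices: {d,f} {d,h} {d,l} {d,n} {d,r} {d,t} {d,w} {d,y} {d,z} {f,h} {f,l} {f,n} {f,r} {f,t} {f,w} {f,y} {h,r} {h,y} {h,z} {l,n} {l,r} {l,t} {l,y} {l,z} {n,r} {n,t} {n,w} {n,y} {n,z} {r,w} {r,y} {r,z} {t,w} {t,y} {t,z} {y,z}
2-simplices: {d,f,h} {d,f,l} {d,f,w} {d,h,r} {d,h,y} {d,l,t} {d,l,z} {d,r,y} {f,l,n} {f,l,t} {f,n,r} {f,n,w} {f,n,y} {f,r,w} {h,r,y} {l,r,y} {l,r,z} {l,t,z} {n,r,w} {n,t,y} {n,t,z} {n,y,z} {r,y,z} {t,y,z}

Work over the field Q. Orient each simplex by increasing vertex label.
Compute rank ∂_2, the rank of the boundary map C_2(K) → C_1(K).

rank∂_2=21

n_0=10 n_1=36 n_2=24  [Q]
∂1: piv[df,dh,dl,dn,dr,dt,dw,dy,dz] rk=9  ker:fh,fl,fn,fr,ft,fw,fy,hr,hy,hz,ln,lr,lt,ly,lz,nr,nt,nw,ny,nz,rw,ry,rz,tw,ty,tz,yz
∂2: piv[dfh,dfl,dfw,dhr,dhy,dlt,dlz,dry,fln,flt,fnr,fnw,fny,frw,lry,lrz,ltz,nty,ntz,nyz,ryz] rk=21  ker:hry,nrw,tyz
rk∂_2=21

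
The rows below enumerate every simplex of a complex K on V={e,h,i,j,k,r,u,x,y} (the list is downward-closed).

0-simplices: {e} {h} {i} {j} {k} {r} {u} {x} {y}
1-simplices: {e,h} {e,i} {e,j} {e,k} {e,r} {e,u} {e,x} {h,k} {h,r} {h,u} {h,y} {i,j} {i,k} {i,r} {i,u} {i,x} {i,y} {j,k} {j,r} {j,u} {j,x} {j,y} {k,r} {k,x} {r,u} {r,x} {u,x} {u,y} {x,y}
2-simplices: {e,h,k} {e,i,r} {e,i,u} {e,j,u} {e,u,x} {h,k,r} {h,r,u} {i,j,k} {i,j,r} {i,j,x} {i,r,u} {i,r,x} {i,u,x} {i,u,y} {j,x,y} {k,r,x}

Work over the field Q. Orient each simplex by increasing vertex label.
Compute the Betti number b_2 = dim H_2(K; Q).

n_0=9 n_1=29 n_2=16  [Q]
∂1: piv[eh,ei,ej,ek,er,eu,ex,hy] rk=8  ker:hk,hr,hu,ij,ik,ir,iu,ix,iy,jk,jr,ju,jx,jy,kr,kx,ru,rx,ux,uy,xy
∂2: piv[ehk,eir,eiu,eju,eux,hkr,hru,ijk,ijr,ijx,iru,irx,iux,iuy,jxy,krx] rk=16
b_2=(16−16)−0=0

b_2=0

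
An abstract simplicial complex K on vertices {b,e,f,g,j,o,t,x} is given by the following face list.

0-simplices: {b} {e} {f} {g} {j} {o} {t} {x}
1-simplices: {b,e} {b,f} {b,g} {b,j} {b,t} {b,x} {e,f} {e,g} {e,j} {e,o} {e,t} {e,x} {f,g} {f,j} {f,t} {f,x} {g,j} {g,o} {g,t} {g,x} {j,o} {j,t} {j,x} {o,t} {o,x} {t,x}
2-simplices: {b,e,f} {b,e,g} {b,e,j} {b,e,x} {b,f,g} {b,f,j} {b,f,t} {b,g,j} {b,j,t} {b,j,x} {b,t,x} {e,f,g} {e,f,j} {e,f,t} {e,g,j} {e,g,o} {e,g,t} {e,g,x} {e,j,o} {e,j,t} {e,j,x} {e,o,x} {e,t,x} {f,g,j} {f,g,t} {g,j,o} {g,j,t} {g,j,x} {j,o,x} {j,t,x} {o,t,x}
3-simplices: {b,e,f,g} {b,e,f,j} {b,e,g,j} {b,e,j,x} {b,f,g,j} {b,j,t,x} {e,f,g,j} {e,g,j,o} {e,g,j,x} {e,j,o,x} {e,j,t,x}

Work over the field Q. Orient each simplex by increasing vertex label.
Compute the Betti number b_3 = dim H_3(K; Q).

b_3=1

n_0=8 n_1=26 n_2=31 n_3=11  [Q]
∂1: piv[be,bf,bg,bj,bt,bx,eo] rk=7  ker:ef,eg,ej,et,ex,fg,fj,ft,fx,gj,go,gt,gx,jo,jt,jx,ot,ox,tx
∂2: piv[bef,beg,bej,bex,bfg,bfj,bft,bgj,bjt,bjx,btx,eft,ego,egt,egx,ejo,eox,otx] rk=18  ker:efg,efj,egj,ejt,ejx,etx,fgj,fgt,gjo,gjt,gjx,jox,jtx
∂3: piv[befg,befj,begj,bejx,bfgj,bjtx,egjo,egjx,ejox,ejtx] rk=10  ker:efgj
b_3=(11−10)−0=1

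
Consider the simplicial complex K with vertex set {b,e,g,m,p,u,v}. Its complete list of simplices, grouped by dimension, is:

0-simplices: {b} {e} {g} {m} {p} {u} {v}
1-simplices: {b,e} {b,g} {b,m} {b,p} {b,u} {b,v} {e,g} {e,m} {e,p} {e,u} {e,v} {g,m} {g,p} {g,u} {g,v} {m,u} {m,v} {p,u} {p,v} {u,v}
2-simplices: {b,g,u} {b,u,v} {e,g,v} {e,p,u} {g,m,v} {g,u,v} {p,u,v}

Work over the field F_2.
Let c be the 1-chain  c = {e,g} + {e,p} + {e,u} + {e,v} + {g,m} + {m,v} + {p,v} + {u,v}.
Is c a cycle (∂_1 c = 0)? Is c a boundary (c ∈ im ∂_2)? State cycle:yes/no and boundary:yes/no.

cycle:yes boundary:yes

n_0=7 n_1=20 n_2=7  [Z2]
∂1: piv[be,bg,bm,bp,bu,bv] rk=6  ker:eg,em,ep,eu,ev,gm,gp,gu,gv,mu,mv,pu,pv,uv
∂2: piv[bgu,buv,egv,epu,gmv,guv,puv] rk=7
∂1c = 0
c vs im∂2: reduces to 0 ⇒ boundary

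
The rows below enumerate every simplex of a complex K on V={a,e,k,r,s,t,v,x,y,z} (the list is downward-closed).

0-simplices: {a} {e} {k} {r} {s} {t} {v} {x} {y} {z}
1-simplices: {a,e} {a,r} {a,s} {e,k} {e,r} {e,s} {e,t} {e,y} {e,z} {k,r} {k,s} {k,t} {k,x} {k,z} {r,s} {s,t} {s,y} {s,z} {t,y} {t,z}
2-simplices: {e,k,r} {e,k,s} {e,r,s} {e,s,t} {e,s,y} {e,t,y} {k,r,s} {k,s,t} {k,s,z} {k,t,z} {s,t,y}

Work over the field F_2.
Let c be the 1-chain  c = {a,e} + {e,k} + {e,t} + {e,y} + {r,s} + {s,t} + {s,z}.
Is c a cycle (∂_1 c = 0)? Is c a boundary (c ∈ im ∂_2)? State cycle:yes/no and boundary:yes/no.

cycle:no boundary:no

n_0=10 n_1=20 n_2=11  [Z2]
∂1: piv[ae,ar,as,ek,et,ey,ez,kx] rk=8  ker:er,es,kr,ks,kt,kz,rs,st,sy,sz,ty,tz
∂2: piv[ekr,eks,ers,est,esy,ety,kst,ksz,ktz] rk=9  ker:krs,sty
∂1c = {a} + {k} + {r} + {s} + {y} + {z}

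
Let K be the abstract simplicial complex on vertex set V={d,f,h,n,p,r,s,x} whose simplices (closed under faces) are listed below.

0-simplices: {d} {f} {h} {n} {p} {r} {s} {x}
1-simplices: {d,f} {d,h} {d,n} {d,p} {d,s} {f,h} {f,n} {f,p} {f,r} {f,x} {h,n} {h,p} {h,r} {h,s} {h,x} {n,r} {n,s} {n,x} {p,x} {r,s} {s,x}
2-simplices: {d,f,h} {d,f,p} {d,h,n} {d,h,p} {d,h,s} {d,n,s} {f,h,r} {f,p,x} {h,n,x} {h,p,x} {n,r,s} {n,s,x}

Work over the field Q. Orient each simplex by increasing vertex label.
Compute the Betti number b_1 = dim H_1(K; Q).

n_0=8 n_1=21 n_2=12  [Q]
∂1: piv[df,dh,dn,dp,ds,fr,fx] rk=7  ker:fh,fn,fp,hn,hp,hr,hs,hx,nr,ns,nx,px,rs,sx
∂2: piv[dfh,dfp,dhn,dhp,dhs,dns,fhr,fpx,hnx,hpx,nrs,nsx] rk=12
b_1=(21−7)−12=2

b_1=2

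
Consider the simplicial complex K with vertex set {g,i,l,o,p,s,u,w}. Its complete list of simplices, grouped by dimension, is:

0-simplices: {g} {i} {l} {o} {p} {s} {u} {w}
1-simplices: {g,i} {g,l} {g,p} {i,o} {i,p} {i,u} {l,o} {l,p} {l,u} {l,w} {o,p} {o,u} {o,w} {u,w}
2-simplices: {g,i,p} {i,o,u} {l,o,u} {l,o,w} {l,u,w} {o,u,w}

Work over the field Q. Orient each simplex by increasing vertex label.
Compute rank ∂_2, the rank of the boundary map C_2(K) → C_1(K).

n_0=8 n_1=14 n_2=6  [Q]
∂1: piv[gi,gl,gp,io,iu,lw] rk=6  ker:ip,lo,lp,lu,op,ou,ow,uw
∂2: piv[gip,iou,lou,low,luw] rk=5  ker:ouw
rk∂_2=5

rank∂_2=5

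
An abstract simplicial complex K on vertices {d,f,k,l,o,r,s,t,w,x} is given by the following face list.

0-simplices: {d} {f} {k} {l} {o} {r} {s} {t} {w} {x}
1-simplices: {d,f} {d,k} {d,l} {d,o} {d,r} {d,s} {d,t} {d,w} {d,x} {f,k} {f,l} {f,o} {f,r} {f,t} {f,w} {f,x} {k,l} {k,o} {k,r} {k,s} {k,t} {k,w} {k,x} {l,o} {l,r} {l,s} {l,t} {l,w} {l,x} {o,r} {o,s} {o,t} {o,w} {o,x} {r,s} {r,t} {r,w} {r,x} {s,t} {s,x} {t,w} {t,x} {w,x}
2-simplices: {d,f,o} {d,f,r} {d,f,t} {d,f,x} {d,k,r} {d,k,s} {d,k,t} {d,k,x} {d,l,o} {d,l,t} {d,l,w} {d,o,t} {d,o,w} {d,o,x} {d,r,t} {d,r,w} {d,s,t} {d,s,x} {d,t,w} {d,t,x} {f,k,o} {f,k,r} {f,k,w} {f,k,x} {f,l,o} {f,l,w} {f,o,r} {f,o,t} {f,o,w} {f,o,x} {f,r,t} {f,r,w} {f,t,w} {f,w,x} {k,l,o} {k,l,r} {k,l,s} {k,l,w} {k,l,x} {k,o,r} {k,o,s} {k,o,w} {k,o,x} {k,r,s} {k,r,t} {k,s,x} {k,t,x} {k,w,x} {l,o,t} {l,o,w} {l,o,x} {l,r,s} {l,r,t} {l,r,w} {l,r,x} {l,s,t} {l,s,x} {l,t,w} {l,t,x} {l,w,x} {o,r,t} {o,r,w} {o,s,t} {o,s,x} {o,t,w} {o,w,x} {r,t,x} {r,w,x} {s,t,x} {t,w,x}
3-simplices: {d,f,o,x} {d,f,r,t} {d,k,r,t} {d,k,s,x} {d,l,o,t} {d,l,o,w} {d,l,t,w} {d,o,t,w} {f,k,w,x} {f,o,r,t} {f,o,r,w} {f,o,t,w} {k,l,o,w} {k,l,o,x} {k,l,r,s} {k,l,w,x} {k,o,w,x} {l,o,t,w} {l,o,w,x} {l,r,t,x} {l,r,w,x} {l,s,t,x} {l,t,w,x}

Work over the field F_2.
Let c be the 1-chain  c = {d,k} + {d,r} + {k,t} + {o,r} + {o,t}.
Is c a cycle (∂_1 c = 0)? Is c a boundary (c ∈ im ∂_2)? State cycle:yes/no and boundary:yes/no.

cycle:yes boundary:yes

n_0=10 n_1=43 n_2=70 n_3=23  [Z2]
∂1: piv[df,dk,dl,do,dr,ds,dt,dw,dx] rk=9  ker:fk,fl,fo,fr,ft,fw,fx,kl,ko,kr,ks,kt,kw,kx,lo,lr,ls,lt,lw,lx,or,os,ot,ow,ox,rs,rt,rw,rx,st,sx,tw,tx,wx
∂2: piv[dfo,dfr,dft,dfx,dkr,dks,dkt,dkx,dlo,dlt,dlw,dot,dow,dox,drt,drw,dst,dsx,dtw,dtx,fko,fkr,fkw,flo,flw,for,fwx,klo,klr,kls,klx,kos,krs,lrx] rk=34  ker:fkx,fot,fow,fox,frt,frw,ftw,klw,kor,kow,kox,krt,ksx,ktx,kwx,lot,low,lox,lrs,lrt,lrw,lst,lsx,ltw,ltx,lwx,ort,orw,ost,osx,otw,owx,rtx,rwx,stx,twx
∂3: piv[dfox,dfrt,dkrt,dksx,dlot,dlow,dltw,dotw,fkwx,fort,forw,fotw,klow,klox,klrs,klwx,kowx,lrtx,lrwx,lstx,ltwx] rk=21  ker:lotw,lowx
∂1c = 0
c vs im∂2: reduces to 0 ⇒ boundary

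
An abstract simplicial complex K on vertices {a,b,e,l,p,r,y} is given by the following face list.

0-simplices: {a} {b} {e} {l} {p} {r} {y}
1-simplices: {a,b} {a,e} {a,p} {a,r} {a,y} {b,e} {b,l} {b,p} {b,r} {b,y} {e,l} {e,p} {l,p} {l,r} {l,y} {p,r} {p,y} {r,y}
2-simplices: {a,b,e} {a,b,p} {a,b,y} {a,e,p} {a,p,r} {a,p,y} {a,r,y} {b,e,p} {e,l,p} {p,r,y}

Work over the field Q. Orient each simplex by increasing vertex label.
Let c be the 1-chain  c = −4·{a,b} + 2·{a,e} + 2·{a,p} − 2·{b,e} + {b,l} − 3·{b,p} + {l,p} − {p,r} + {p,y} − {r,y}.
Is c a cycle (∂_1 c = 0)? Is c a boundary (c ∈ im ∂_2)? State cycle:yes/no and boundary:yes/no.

n_0=7 n_1=18 n_2=10  [Q]
∂1: piv[ab,ae,ap,ar,ay,bl] rk=6  ker:be,bp,br,by,el,ep,lp,lr,ly,pr,py,ry
∂2: piv[abe,abp,aby,aep,apr,apy,ary,elp] rk=8  ker:bep,pry
∂1c = 0
c vs im∂2: residual ≠ 0 ⇒ not boundary

cycle:yes boundary:no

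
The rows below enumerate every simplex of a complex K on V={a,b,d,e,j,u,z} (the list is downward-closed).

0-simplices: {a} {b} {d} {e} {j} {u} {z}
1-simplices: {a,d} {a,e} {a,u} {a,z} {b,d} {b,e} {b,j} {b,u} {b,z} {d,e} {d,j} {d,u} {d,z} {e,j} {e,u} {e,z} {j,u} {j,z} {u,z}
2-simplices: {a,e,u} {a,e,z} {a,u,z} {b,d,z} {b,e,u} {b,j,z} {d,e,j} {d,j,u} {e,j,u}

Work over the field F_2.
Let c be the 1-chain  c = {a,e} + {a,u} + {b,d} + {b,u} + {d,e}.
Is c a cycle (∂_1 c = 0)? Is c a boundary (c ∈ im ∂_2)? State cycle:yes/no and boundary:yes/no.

n_0=7 n_1=19 n_2=9  [Z2]
∂1: piv[ad,ae,au,az,bd,bj] rk=6  ker:be,bu,bz,de,dj,du,dz,ej,eu,ez,ju,jz,uz
∂2: piv[aeu,aez,auz,bdz,beu,bjz,dej,dju,eju] rk=9
∂1c = 0
c vs im∂2: residual ≠ 0 ⇒ not boundary

cycle:yes boundary:no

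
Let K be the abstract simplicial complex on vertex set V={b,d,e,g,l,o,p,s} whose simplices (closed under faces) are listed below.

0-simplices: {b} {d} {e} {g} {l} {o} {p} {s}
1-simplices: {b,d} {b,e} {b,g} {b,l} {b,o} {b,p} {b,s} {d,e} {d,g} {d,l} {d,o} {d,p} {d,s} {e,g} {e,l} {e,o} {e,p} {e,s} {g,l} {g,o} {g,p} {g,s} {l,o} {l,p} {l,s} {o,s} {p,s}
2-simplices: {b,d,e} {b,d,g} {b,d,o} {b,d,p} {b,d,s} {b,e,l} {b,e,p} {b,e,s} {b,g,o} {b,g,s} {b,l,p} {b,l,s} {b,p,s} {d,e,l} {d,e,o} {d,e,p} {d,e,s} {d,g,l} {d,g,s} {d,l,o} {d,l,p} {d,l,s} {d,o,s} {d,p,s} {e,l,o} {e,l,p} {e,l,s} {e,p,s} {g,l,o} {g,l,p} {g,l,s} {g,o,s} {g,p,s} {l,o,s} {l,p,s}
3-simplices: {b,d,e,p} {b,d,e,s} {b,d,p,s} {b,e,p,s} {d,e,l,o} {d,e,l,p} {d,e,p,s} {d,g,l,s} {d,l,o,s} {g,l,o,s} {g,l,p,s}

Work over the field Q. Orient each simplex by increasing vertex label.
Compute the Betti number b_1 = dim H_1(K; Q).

b_1=1

n_0=8 n_1=27 n_2=35 n_3=11  [Q]
∂1: piv[bd,be,bg,bl,bo,bp,bs] rk=7  ker:de,dg,dl,do,dp,ds,eg,el,eo,ep,es,gl,go,gp,gs,lo,lp,ls,os,ps
∂2: piv[bde,bdg,bdo,bdp,bds,bel,bep,bes,bgo,bgs,blp,bls,bps,del,deo,dgl,dlo,dos,glp] rk=19  ker:dep,des,dgs,dlp,dls,dps,elo,elp,els,eps,glo,gls,gos,gps,los,lps
∂3: piv[bdep,bdes,bdps,beps,delo,delp,dgls,dlos,glos,glps] rk=10  ker:deps
b_1=(27−7)−19=1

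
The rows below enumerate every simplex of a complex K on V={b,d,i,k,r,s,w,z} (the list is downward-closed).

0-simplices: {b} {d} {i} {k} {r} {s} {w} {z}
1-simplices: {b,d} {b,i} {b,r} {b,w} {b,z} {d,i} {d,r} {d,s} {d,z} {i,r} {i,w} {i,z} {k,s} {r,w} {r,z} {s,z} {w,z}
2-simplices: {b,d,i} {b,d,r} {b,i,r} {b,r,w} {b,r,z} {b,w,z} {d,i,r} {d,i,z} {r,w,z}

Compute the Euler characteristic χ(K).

χ(K)=0

n_0=8 n_1=17 n_2=9
χ=+8−17+9=0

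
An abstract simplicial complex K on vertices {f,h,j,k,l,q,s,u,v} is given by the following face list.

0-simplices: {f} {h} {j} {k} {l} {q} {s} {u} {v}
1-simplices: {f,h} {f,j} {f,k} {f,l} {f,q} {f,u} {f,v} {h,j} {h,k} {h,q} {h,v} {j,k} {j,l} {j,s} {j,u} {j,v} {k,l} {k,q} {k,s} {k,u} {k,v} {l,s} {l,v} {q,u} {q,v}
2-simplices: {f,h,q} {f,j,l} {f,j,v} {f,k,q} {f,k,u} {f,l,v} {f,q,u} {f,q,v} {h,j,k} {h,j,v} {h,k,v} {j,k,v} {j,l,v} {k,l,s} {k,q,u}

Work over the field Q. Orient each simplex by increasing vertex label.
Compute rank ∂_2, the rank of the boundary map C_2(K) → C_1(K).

n_0=9 n_1=25 n_2=15  [Q]
∂1: piv[fh,fj,fk,fl,fq,fu,fv,js] rk=8  ker:hj,hk,hq,hv,jk,jl,ju,jv,kl,kq,ks,ku,kv,ls,lv,qu,qv
∂2: piv[fhq,fjl,fjv,fkq,fku,flv,fqu,fqv,hjk,hjv,hkv,kls] rk=12  ker:jkv,jlv,kqu
rk∂_2=12

rank∂_2=12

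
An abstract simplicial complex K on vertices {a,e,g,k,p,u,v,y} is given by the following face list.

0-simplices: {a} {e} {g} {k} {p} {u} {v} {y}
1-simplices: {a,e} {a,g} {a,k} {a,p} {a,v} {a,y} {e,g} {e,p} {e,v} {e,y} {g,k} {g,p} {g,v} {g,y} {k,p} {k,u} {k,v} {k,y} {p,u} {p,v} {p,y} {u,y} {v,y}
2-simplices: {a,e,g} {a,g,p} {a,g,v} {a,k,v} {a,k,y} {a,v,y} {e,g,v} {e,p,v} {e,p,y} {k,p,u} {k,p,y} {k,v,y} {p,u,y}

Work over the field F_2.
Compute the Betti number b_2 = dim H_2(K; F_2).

n_0=8 n_1=23 n_2=13  [Z2]
∂1: piv[ae,ag,ak,ap,av,ay,ku] rk=7  ker:eg,ep,ev,ey,gk,gp,gv,gy,kp,kv,ky,pu,pv,py,uy,vy
∂2: piv[aeg,agp,agv,akv,aky,avy,egv,epv,epy,kpu,kpy,puy] rk=12  ker:kvy
b_2=(13−12)−0=1

b_2=1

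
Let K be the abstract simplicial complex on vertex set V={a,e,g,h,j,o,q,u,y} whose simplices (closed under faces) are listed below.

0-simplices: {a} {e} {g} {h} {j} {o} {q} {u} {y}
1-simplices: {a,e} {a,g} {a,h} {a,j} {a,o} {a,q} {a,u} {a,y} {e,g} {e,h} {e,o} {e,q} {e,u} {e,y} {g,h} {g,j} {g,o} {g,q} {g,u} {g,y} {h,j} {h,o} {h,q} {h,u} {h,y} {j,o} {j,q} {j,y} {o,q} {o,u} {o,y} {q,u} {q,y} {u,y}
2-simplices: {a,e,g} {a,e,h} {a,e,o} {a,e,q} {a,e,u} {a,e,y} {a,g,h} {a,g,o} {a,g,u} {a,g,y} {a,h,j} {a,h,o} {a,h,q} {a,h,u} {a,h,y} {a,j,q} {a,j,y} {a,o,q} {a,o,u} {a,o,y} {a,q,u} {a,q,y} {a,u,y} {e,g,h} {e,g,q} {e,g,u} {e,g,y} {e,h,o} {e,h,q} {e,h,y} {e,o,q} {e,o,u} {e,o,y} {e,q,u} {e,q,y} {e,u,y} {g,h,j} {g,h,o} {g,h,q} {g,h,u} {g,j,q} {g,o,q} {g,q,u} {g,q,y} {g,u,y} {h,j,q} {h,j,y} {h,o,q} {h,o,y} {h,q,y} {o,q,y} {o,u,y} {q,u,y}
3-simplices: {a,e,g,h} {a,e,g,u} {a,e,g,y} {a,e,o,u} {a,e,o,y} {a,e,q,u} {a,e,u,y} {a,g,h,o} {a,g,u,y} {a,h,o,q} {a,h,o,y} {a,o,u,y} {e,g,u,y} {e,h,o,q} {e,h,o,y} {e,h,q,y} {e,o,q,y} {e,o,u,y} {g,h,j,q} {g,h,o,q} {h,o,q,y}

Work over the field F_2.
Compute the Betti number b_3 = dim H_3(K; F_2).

b_3=3

n_0=9 n_1=34 n_2=53 n_3=21  [Z2]
∂1: piv[ae,ag,ah,aj,ao,aq,au,ay] rk=8  ker:eg,eh,eo,eq,eu,ey,gh,gj,go,gq,gu,gy,hj,ho,hq,hu,hy,jo,jq,jy,oq,ou,oy,qu,qy,uy
∂2: piv[aeg,aeh,aeo,aeq,aeu,aey,agh,ago,agu,agy,ahj,aho,ahq,ahu,ahy,ajq,ajy,aoq,aou,aoy,aqu,aqy,auy,egq,ghj] rk=25  ker:egh,egu,egy,eho,ehq,ehy,eoq,eou,eoy,equ,eqy,euy,gho,ghq,ghu,gjq,goq,gqu,gqy,guy,hjq,hjy,hoq,hoy,hqy,oqy,ouy,quy
∂3: piv[aegh,aegu,aegy,aeou,aeoy,aequ,aeuy,agho,aguy,ahoq,ahoy,aouy,ehoq,ehoy,ehqy,eoqy,ghjq,ghoq] rk=18  ker:eguy,eouy,hoqy
b_3=(21−18)−0=3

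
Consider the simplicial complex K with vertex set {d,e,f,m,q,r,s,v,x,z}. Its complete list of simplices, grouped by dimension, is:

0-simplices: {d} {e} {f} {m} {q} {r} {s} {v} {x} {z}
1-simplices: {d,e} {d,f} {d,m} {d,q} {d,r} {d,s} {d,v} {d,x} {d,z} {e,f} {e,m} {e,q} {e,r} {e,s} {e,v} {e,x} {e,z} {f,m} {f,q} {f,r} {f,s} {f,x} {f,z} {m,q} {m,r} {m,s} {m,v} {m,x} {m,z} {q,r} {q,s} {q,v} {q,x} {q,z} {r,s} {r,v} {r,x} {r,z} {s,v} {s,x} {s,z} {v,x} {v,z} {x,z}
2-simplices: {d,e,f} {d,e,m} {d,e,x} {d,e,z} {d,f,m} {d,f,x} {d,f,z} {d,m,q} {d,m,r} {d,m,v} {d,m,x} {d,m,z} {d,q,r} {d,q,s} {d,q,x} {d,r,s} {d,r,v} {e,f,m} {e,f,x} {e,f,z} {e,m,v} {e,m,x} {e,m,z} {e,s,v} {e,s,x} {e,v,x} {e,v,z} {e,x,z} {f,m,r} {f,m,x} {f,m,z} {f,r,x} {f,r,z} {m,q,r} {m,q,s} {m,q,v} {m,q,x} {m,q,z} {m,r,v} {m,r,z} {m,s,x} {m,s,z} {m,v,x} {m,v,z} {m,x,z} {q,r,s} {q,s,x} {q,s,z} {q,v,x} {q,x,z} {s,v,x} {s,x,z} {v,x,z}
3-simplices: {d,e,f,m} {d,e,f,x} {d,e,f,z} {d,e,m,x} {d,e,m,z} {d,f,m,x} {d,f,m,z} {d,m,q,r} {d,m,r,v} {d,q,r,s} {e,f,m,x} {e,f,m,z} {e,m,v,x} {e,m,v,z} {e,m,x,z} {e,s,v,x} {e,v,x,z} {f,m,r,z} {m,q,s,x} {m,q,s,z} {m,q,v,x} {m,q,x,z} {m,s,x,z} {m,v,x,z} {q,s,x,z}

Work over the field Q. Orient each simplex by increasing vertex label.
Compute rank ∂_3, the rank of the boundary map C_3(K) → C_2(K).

rank∂_3=21

n_0=10 n_1=44 n_2=53 n_3=25  [Q]
∂1: piv[de,df,dm,dq,dr,ds,dv,dx,dz] rk=9  ker:ef,em,eq,er,es,ev,ex,ez,fm,fq,fr,fs,fx,fz,mq,mr,ms,mv,mx,mz,qr,qs,qv,qx,qz,rs,rv,rx,rz,sv,sx,sz,vx,vz,xz
∂2: piv[def,dem,dex,dez,dfm,dfx,dfz,dmq,dmr,dmv,dmx,dmz,dqr,dqs,dqx,drs,drv,emv,esv,esx,evx,evz,exz,fmr,frx,frz,mqs,mqv,mqz,msx,msz] rk=31  ker:efm,efx,efz,emx,emz,fmx,fmz,mqr,mqx,mrv,mrz,mvx,mvz,mxz,qrs,qsx,qsz,qvx,qxz,svx,sxz,vxz
∂3: piv[defm,defx,defz,demx,demz,dfmx,dfmz,dmqr,dmrv,dqrs,emvx,emvz,emxz,esvx,evxz,fmrz,mqsx,mqsz,mqvx,mqxz,msxz] rk=21  ker:efmx,efmz,mvxz,qsxz
rk∂_3=21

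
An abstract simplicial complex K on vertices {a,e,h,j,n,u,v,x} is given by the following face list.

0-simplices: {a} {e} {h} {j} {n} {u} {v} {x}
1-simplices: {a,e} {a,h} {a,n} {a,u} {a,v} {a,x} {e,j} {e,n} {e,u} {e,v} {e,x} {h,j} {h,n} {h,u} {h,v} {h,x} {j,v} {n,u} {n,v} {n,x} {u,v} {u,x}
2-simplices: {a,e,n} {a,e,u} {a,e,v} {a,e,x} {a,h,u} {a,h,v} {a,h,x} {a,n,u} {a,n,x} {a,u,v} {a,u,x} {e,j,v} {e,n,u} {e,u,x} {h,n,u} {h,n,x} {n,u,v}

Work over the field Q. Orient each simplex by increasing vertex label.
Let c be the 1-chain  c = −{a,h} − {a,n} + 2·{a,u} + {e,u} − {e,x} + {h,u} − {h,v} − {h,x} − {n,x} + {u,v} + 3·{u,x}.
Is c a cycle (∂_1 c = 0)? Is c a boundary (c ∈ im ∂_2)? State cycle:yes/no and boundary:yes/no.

cycle:yes boundary:yes

n_0=8 n_1=22 n_2=17  [Q]
∂1: piv[ae,ah,an,au,av,ax,ej] rk=7  ker:en,eu,ev,ex,hj,hn,hu,hv,hx,jv,nu,nv,nx,uv,ux
∂2: piv[aen,aeu,aev,aex,ahu,ahv,ahx,anu,anx,auv,aux,ejv,hnu,nuv] rk=14  ker:enu,eux,hnx
∂1c = 0
c vs im∂2: reduces to 0 ⇒ boundary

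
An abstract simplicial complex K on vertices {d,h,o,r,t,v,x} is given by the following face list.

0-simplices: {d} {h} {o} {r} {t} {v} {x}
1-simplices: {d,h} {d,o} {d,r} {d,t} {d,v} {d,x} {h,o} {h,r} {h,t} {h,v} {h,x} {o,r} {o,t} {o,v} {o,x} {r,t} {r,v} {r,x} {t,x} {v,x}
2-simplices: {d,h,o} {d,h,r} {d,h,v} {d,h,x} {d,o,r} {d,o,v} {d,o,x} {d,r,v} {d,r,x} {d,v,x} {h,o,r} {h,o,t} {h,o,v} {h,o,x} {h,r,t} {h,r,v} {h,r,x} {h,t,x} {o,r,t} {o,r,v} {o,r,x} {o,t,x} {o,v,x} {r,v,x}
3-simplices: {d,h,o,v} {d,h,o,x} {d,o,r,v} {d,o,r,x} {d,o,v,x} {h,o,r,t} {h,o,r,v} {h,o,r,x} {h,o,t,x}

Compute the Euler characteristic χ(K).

n_0=7 n_1=20 n_2=24 n_3=9
χ=+7−20+24−9=2

χ(K)=2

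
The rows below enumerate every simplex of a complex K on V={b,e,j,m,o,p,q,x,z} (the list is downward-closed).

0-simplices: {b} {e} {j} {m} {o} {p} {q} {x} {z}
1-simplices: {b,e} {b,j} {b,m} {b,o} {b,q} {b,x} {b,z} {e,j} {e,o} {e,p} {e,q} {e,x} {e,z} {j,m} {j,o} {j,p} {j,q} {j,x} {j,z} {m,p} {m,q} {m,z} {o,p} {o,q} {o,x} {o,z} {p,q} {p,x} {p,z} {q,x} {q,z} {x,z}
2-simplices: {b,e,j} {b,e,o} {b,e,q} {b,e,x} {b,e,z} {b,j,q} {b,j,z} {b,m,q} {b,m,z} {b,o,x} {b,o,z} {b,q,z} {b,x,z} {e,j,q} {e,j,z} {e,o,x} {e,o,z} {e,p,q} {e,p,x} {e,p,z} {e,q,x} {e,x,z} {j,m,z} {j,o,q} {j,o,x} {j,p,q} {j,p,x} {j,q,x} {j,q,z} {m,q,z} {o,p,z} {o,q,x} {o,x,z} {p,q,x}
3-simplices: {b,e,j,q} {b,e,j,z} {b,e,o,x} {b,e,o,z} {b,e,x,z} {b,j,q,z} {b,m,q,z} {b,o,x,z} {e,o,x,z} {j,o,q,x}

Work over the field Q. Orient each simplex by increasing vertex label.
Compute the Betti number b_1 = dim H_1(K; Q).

b_1=1

n_0=9 n_1=32 n_2=34 n_3=10  [Q]
∂1: piv[be,bj,bm,bo,bq,bx,bz,ep] rk=8  ker:ej,eo,eq,ex,ez,jm,jo,jp,jq,jx,jz,mp,mq,mz,op,oq,ox,oz,pq,px,pz,qx,qz,xz
∂2: piv[bej,beo,beq,bex,bez,bjq,bjz,bmq,bmz,box,boz,bqz,bxz,epq,epx,epz,eqx,jmz,joq,jox,jpq,jpx,opz] rk=23  ker:ejq,ejz,eox,eoz,exz,jqx,jqz,mqz,oqx,oxz,pqx
∂3: piv[bejq,bejz,beox,beoz,bexz,bjqz,bmqz,boxz,joqx] rk=9  ker:eoxz
b_1=(32−8)−23=1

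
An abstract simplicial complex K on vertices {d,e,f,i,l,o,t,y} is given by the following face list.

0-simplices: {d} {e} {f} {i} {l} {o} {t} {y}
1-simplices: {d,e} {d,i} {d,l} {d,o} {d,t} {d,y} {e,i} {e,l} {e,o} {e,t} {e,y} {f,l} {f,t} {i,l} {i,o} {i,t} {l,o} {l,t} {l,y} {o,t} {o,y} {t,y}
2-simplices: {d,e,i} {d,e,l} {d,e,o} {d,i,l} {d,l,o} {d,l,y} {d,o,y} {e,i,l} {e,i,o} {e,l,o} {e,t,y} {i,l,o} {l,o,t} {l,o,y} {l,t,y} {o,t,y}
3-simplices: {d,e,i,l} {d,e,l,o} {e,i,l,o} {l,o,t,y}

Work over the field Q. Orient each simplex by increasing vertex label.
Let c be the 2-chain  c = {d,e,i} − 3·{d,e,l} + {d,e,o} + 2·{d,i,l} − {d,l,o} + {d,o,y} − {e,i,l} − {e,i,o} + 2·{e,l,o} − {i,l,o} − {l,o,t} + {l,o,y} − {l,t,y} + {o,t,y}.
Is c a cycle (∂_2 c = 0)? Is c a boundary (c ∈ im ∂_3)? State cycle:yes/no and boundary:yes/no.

cycle:no boundary:no

n_0=8 n_1=22 n_2=16 n_3=4  [Q]
∂1: piv[de,di,dl,do,dt,dy,fl] rk=7  ker:ei,el,eo,et,ey,ft,il,io,it,lo,lt,ly,ot,oy,ty
∂2: piv[dei,del,deo,dil,dlo,dly,doy,eio,ety,lot,lty] rk=11  ker:eil,elo,ilo,loy,oty
∂3: piv[deil,delo,eilo,loty] rk=4
∂2c = −{d,e} + {d,i} + {d,o} − {d,y} − {e,i} + {o,y}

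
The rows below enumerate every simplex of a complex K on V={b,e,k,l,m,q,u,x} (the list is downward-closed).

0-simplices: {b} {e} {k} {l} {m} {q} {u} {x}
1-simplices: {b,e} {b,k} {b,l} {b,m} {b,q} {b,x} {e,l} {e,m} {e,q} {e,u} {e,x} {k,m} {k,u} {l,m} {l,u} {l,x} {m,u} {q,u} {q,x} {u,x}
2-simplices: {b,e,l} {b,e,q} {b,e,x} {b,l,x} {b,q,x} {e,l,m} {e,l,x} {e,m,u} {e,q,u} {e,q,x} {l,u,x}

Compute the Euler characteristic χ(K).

n_0=8 n_1=20 n_2=11
χ=+8−20+11=-1

χ(K)=-1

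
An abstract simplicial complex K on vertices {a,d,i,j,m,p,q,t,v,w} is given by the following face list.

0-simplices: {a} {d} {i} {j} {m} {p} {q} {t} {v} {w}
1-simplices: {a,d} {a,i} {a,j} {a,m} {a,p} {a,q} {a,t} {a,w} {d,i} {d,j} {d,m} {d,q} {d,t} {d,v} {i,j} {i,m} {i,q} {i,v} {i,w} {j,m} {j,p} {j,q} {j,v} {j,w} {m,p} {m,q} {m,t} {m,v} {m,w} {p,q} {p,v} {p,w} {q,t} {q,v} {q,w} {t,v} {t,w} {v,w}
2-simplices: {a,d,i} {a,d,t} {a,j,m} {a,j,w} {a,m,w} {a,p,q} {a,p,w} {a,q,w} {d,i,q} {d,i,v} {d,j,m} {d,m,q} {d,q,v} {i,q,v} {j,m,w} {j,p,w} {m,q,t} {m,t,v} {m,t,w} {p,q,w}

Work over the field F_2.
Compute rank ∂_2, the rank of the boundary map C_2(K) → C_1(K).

rank∂_2=17

n_0=10 n_1=38 n_2=20  [Z2]
∂1: piv[ad,ai,aj,am,ap,aq,at,aw,dv] rk=9  ker:di,dj,dm,dq,dt,ij,im,iq,iv,iw,jm,jp,jq,jv,jw,mp,mq,mt,mv,mw,pq,pv,pw,qt,qv,qw,tv,tw,vw
∂2: piv[adi,adt,ajm,ajw,amw,apq,apw,aqw,diq,div,djm,dmq,dqv,jpw,mqt,mtv,mtw] rk=17  ker:iqv,jmw,pqw
rk∂_2=17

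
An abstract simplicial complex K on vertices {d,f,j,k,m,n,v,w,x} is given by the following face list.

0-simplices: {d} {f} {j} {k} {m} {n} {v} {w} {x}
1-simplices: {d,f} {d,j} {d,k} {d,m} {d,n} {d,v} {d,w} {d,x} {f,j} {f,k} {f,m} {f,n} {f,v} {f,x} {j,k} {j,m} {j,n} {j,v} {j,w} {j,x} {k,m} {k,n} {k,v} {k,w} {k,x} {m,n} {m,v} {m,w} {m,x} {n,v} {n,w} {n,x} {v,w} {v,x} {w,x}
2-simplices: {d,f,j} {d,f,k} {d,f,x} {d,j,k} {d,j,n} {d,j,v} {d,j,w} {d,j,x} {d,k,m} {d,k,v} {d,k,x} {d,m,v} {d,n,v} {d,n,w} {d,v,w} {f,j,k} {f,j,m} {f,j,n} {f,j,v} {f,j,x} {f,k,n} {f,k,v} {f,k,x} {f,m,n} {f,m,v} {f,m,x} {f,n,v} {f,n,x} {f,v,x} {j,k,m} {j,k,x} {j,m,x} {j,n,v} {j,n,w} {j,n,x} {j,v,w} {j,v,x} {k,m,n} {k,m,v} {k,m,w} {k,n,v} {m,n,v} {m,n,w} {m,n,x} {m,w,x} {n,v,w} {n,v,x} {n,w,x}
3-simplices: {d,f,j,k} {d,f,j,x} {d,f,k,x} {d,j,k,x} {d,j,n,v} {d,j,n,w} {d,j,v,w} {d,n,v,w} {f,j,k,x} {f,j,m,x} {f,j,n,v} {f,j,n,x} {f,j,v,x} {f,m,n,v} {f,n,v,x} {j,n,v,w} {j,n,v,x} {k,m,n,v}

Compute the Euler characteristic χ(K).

χ(K)=4

n_0=9 n_1=35 n_2=48 n_3=18
χ=+9−35+48−18=4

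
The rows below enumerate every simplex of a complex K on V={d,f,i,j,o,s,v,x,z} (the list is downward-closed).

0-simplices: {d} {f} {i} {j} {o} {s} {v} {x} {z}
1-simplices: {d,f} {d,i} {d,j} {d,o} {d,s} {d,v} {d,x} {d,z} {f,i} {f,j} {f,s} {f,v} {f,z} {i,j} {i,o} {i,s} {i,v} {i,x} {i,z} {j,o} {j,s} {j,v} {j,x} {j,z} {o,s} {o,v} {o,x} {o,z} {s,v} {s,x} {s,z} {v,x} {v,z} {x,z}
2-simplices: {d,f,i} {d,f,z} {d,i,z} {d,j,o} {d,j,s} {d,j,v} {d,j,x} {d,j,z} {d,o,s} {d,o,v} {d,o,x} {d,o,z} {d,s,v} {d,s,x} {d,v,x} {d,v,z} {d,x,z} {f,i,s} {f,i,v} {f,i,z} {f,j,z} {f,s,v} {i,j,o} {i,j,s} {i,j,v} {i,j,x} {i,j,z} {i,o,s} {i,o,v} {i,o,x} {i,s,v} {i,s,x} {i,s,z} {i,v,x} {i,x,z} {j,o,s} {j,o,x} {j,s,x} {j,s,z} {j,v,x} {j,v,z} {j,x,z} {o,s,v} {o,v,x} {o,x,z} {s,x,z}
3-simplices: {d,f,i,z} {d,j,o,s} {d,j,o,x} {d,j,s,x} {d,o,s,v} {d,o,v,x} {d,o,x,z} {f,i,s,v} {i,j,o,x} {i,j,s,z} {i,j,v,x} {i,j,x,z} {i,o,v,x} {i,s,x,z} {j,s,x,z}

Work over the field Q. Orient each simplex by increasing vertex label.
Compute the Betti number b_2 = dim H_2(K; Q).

b_2=5

n_0=9 n_1=34 n_2=46 n_3=15  [Q]
∂1: piv[df,di,dj,do,ds,dv,dx,dz] rk=8  ker:fi,fj,fs,fv,fz,ij,io,is,iv,ix,iz,jo,js,jv,jx,jz,os,ov,ox,oz,sv,sx,sz,vx,vz,xz
∂2: piv[dfi,dfz,diz,djo,djs,djv,djx,djz,dos,dov,dox,doz,dsv,dsx,dvx,dvz,dxz,fis,fiv,fjz,fsv,ijo,ijs,ijx,ijz,isz] rk=26  ker:fiz,ijv,ios,iov,iox,isv,isx,ivx,ixz,jos,jox,jsx,jsz,jvx,jvz,jxz,osv,ovx,oxz,sxz
∂3: piv[dfiz,djos,djox,djsx,dosv,dovx,doxz,fisv,ijox,ijsz,ijvx,ijxz,iovx,isxz,jsxz] rk=15
b_2=(46−26)−15=5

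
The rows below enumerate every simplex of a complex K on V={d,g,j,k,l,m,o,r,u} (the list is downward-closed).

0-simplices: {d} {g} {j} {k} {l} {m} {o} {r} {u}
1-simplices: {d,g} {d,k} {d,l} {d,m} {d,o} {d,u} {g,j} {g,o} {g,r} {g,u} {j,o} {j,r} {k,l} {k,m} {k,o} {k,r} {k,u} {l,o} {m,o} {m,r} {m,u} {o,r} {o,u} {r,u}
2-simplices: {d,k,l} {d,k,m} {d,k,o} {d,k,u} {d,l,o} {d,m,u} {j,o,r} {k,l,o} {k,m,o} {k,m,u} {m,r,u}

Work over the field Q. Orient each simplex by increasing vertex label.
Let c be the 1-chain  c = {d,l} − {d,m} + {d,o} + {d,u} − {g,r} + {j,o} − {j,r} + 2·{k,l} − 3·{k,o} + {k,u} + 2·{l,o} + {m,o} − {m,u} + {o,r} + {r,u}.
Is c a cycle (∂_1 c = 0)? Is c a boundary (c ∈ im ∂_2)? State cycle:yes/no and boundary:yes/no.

n_0=9 n_1=24 n_2=11  [Q]
∂1: piv[dg,dk,dl,dm,do,du,gj,gr] rk=8  ker:go,gu,jo,jr,kl,km,ko,kr,ku,lo,mo,mr,mu,or,ou,ru
∂2: piv[dkl,dkm,dko,dku,dlo,dmu,jor,kmo,mru] rk=9  ker:klo,kmu
∂1c = −2·{d} + {g} + {l} − {m} + {o} − 2·{r} + 2·{u}

cycle:no boundary:no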